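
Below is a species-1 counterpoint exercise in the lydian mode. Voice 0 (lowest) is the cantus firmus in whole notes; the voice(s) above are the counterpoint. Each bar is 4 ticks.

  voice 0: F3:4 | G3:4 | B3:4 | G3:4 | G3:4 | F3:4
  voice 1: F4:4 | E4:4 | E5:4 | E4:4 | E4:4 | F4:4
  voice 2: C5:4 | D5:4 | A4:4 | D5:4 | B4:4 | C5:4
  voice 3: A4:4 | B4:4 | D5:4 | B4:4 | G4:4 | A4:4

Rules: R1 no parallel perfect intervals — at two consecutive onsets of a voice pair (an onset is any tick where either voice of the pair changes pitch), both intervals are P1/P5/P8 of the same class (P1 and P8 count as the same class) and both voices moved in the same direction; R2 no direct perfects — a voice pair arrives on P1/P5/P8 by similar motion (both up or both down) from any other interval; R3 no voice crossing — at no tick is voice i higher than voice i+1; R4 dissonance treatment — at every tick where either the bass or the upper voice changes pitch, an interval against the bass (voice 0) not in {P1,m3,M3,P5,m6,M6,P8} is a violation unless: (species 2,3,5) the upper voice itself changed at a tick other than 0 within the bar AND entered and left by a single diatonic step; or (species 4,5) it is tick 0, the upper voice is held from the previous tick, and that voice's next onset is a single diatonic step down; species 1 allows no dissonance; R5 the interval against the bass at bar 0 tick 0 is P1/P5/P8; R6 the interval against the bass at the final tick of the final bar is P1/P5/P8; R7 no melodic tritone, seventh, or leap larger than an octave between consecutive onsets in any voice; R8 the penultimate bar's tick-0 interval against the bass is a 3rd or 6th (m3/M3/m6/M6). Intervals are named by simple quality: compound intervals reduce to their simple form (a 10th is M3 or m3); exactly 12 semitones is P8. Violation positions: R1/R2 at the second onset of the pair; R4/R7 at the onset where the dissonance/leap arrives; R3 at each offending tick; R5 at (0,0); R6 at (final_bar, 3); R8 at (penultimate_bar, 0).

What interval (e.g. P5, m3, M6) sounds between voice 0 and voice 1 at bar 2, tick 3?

voice 0=B3 voice 1=E5 -> P4

P4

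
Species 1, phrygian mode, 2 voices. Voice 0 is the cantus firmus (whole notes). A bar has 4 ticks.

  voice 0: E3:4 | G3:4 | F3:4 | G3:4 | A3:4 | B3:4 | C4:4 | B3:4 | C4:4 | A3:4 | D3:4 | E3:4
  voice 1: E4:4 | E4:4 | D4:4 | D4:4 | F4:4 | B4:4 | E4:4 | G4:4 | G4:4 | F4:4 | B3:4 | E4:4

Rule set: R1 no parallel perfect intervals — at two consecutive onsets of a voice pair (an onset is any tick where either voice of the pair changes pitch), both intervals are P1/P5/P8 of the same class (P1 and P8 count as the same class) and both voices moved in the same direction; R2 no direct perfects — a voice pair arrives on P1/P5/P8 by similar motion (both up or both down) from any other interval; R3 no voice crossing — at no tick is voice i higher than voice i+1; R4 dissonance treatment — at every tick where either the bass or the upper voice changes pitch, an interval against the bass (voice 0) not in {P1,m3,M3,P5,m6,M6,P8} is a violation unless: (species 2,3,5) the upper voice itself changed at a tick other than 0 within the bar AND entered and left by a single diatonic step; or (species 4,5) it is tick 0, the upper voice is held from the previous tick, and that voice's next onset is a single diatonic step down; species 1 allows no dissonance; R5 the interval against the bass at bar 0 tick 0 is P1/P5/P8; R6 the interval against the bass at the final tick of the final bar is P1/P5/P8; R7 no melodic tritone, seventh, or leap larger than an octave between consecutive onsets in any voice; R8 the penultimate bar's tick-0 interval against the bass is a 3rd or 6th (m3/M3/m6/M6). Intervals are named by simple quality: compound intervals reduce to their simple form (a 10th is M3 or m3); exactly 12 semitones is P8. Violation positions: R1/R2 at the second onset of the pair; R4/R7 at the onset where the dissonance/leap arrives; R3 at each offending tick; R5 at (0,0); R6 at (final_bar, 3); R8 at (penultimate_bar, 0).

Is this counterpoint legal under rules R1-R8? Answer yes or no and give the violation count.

No (4 violations)

bar 0: v0=E3 v1=E4 (P8)
bar 1: v0=G3 v1=E4 (M6)
bar 2: v0=F3 v1=D4 (M6)
bar 3: v0=G3 v1=D4 (P5)
bar 4: v0=A3 v1=F4 (m6)
bar 5: v0=B3 v1=B4 (P8)
bar 6: v0=C4 v1=E4 (M3)
bar 7: v0=B3 v1=G4 (m6)
bar 8: v0=C4 v1=G4 (P5)
bar 9: v0=A3 v1=F4 (m6)
bar 10: v0=D3 v1=B3 (M6)
bar 11: v0=E3 v1=E4 (P8)
  R2 @ bar5.0: A3/F4 m6 -> B3/B4 P8 similar
  R7 @ bar5.0: F4->B4 leap 6st
  R7 @ bar10.0: F4->B3 leap 6st
  R2 @ bar11.0: D3/B3 M6 -> E3/E4 P8 similar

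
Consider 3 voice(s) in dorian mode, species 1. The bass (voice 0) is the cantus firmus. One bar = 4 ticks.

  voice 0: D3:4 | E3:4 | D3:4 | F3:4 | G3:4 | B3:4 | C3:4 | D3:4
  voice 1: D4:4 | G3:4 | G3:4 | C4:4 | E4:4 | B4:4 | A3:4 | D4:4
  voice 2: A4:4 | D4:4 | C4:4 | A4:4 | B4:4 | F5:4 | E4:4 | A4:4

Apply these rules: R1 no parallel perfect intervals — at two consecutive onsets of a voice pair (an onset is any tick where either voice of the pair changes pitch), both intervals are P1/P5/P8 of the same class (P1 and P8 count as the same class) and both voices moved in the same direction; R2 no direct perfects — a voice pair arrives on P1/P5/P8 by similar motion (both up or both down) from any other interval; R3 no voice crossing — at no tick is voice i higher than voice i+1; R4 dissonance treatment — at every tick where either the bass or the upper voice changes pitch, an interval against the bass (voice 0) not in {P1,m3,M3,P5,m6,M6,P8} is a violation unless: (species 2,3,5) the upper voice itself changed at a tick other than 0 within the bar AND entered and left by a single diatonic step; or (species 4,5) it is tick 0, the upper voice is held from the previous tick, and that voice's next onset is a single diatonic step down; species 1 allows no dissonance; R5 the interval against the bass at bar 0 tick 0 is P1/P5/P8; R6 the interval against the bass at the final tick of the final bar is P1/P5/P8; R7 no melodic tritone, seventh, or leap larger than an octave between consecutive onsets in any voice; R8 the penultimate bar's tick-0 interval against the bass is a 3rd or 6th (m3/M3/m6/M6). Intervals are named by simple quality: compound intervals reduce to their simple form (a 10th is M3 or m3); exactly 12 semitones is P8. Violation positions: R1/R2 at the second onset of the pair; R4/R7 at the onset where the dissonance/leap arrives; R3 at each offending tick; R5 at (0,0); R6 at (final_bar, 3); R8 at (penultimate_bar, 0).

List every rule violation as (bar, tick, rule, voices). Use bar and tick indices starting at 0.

(1, 0, R1, (1, 2))
(1, 0, R4, (0, 2))
(2, 0, R4, (0, 1))
(2, 0, R4, (0, 2))
(3, 0, R2, (0, 1))
(4, 0, R2, (1, 2))
(5, 0, R2, (0, 1))
(5, 0, R4, (0, 2))
(5, 0, R7, (2,))
(6, 0, R2, (1, 2))
(6, 0, R7, (0,))
(6, 0, R7, (1,))
(6, 0, R7, (2,))
(7, 0, R1, (1, 2))
(7, 0, R2, (0, 1))
(7, 0, R2, (0, 2))

bar 0: v0=D3 v1=D4 v2=A4 downbeat P5
bar 1: v0=E3 v1=G3 v2=D4 downbeat m7
bar 2: v0=D3 v1=G3 v2=C4 downbeat m7
bar 3: v0=F3 v1=C4 v2=A4 downbeat M3
bar 4: v0=G3 v1=E4 v2=B4 downbeat M3
bar 5: v0=B3 v1=B4 v2=F5 downbeat TT
bar 6: v0=C3 v1=A3 v2=E4 downbeat M3
bar 7: v0=D3 v1=D4 v2=A4 downbeat P5
  -> R1 @ bar 1 tick 0 v(1, 2): D4/A4 P5 -> G3/D4 P5 similar
  -> R4 @ bar 1 tick 0 v(0, 2): E3/D4 m7 untreated
  -> R4 @ bar 2 tick 0 v(0, 1): D3/G3 P4 untreated
  -> R4 @ bar 2 tick 0 v(0, 2): D3/C4 m7 untreated
  -> R2 @ bar 3 tick 0 v(0, 1): D3/G3 P4 -> F3/C4 P5 similar
  -> R2 @ bar 4 tick 0 v(1, 2): C4/A4 M6 -> E4/B4 P5 similar
  -> R2 @ bar 5 tick 0 v(0, 1): G3/E4 M6 -> B3/B4 P8 similar
  -> R4 @ bar 5 tick 0 v(0, 2): B3/F5 TT untreated
  -> R7 @ bar 5 tick 0 v(2,): B4->F5 leap 6st
  -> R2 @ bar 6 tick 0 v(1, 2): B4/F5 TT -> A3/E4 P5 similar
  -> R7 @ bar 6 tick 0 v(0,): B3->C3 leap 11st
  -> R7 @ bar 6 tick 0 v(1,): B4->A3 leap 14st
  -> R7 @ bar 6 tick 0 v(2,): F5->E4 leap 13st
  -> R1 @ bar 7 tick 0 v(1, 2): A3/E4 P5 -> D4/A4 P5 similar
  -> R2 @ bar 7 tick 0 v(0, 1): C3/A3 M6 -> D3/D4 P8 similar
  -> R2 @ bar 7 tick 0 v(0, 2): C3/E4 M3 -> D3/A4 P5 similar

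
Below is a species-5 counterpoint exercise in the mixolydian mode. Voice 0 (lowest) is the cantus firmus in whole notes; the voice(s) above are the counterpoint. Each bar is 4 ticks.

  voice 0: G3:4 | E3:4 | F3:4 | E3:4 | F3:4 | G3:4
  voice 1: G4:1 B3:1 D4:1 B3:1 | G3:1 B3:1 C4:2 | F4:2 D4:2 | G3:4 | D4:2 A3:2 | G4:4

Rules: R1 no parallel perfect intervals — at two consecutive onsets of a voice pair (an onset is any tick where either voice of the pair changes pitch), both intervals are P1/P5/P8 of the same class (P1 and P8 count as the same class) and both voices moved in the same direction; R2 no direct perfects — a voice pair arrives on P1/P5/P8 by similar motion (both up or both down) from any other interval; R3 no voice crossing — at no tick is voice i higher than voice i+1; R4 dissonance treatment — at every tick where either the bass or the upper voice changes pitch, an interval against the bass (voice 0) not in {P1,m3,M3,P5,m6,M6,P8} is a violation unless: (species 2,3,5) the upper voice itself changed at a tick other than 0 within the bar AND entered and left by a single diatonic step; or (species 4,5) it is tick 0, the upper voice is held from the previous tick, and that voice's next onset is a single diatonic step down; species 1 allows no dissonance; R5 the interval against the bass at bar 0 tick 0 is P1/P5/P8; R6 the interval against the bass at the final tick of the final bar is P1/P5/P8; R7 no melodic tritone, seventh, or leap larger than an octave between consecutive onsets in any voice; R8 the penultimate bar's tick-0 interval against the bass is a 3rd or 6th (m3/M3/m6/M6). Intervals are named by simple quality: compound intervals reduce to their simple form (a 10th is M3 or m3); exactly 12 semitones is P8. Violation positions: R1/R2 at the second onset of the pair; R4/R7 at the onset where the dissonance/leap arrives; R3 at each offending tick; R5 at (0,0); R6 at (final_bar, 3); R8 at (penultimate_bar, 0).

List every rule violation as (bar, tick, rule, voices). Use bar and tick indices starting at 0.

(2, 0, R2, (0, 1))
(5, 0, R2, (0, 1))
(5, 0, R7, (1,))

bar 0: v0=G3 v1=G4 downbeat P8
bar 1: v0=E3 v1=G3 downbeat m3
bar 2: v0=F3 v1=F4 downbeat P8
bar 3: v0=E3 v1=G3 downbeat m3
bar 4: v0=F3 v1=D4 downbeat M6
bar 5: v0=G3 v1=G4 downbeat P8
  -> R2 @ bar 2 tick 0 v(0, 1): E3/C4 m6 -> F3/F4 P8 similar
  -> R2 @ bar 5 tick 0 v(0, 1): F3/A3 M3 -> G3/G4 P8 similar
  -> R7 @ bar 5 tick 0 v(1,): A3->G4 leap 10st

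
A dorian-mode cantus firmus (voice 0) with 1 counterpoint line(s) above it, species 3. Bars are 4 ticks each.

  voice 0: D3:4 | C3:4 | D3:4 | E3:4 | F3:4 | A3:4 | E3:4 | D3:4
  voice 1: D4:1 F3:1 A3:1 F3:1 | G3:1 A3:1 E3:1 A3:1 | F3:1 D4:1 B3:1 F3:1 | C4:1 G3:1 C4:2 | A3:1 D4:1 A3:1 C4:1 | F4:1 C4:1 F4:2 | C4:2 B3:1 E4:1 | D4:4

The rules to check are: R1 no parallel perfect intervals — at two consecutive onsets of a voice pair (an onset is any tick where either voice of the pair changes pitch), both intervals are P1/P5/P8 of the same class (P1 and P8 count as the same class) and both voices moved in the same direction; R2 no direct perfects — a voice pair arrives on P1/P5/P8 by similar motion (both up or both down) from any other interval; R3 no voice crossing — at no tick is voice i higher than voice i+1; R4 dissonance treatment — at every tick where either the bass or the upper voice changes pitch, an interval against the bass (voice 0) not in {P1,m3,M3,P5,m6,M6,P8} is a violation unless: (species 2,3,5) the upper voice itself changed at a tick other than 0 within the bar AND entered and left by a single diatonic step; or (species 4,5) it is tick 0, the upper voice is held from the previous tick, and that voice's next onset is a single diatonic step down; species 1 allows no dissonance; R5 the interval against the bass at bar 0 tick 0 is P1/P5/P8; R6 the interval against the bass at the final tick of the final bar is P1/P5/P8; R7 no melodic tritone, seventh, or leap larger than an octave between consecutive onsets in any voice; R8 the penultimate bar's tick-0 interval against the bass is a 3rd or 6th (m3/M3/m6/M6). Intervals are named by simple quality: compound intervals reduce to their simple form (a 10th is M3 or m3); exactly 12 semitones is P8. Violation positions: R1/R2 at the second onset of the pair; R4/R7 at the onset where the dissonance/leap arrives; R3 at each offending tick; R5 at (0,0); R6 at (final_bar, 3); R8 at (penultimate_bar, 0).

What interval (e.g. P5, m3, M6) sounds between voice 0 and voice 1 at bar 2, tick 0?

voice 0=D3 voice 1=F3 -> m3

m3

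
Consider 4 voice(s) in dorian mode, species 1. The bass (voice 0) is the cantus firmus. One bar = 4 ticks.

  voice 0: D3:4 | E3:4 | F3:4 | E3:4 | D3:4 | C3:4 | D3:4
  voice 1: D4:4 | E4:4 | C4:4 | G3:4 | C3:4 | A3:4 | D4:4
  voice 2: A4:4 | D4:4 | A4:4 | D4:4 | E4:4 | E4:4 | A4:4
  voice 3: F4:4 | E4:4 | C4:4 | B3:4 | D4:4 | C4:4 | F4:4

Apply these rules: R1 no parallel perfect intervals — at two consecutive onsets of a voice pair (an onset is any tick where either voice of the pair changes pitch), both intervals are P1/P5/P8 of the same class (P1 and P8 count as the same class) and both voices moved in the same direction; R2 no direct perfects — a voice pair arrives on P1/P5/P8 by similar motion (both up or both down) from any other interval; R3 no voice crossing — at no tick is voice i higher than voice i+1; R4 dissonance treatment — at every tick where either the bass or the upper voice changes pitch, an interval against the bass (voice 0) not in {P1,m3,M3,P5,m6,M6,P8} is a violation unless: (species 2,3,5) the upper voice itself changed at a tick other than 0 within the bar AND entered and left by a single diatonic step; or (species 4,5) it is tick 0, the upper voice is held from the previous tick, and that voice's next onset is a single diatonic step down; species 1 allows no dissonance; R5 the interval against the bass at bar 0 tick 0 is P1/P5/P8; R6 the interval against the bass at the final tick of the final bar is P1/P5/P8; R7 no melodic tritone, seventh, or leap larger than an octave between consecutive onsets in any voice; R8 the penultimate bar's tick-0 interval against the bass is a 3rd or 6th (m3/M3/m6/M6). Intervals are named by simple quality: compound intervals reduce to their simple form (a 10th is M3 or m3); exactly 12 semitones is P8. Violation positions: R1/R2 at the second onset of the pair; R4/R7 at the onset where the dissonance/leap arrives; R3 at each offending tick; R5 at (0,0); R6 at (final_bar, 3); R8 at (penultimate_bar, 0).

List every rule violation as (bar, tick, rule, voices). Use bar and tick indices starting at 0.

bar 0: v0=D3 v1=D4 v2=A4 v3=F4 downbeat m3
bar 1: v0=E3 v1=E4 v2=D4 v3=E4 downbeat P8
bar 2: v0=F3 v1=C4 v2=A4 v3=C4 downbeat P5
bar 3: v0=E3 v1=G3 v2=D4 v3=B3 downbeat P5
bar 4: v0=D3 v1=C3 v2=E4 v3=D4 downbeat P8
bar 5: v0=C3 v1=A3 v2=E4 v3=C4 downbeat P8
bar 6: v0=D3 v1=D4 v2=A4 v3=F4 downbeat m3
  -> R3 @ bar 0 tick 0 v(2, 3): A4 above F4
  -> R5 @ bar 0 tick 0 v(0, 3): opens on m3
  -> R3 @ bar 0 tick 1 v(2, 3): A4 above F4
  -> R3 @ bar 0 tick 2 v(2, 3): A4 above F4
  -> R3 @ bar 0 tick 3 v(2, 3): A4 above F4
  -> R1 @ bar 1 tick 0 v(0, 1): D3/D4 P8 -> E3/E4 P8 similar
  -> R3 @ bar 1 tick 0 v(1, 2): E4 above D4
  -> R4 @ bar 1 tick 0 v(0, 2): E3/D4 m7 untreated
  -> R3 @ bar 1 tick 1 v(1, 2): E4 above D4
  -> R3 @ bar 1 tick 2 v(1, 2): E4 above D4
  -> R3 @ bar 1 tick 3 v(1, 2): E4 above D4
  -> R1 @ bar 2 tick 0 v(1, 3): E4/E4 P1 -> C4/C4 P1 similar
  -> R3 @ bar 2 tick 0 v(2, 3): A4 above C4
  -> R3 @ bar 2 tick 1 v(2, 3): A4 above C4
  -> R3 @ bar 2 tick 2 v(2, 3): A4 above C4
  -> R3 @ bar 2 tick 3 v(2, 3): A4 above C4
  -> R1 @ bar 3 tick 0 v(0, 3): F3/C4 P5 -> E3/B3 P5 similar
  -> R2 @ bar 3 tick 0 v(1, 2): C4/A4 M6 -> G3/D4 P5 similar
  -> R3 @ bar 3 tick 0 v(2, 3): D4 above B3
  -> R4 @ bar 3 tick 0 v(0, 2): E3/D4 m7 untreated
  -> R3 @ bar 3 tick 1 v(2, 3): D4 above B3
  -> R3 @ bar 3 tick 2 v(2, 3): D4 above B3
  -> R3 @ bar 3 tick 3 v(2, 3): D4 above B3
  -> R3 @ bar 4 tick 0 v(0, 1): D3 above C3
  -> R3 @ bar 4 tick 0 v(2, 3): E4 above D4
  -> R4 @ bar 4 tick 0 v(0, 1): D3/C3 M2 untreated
  -> R4 @ bar 4 tick 0 v(0, 2): D3/E4 M2 untreated
  -> R3 @ bar 4 tick 1 v(0, 1): D3 above C3
  -> R3 @ bar 4 tick 1 v(2, 3): E4 above D4
  -> R3 @ bar 4 tick 2 v(0, 1): D3 above C3
  -> R3 @ bar 4 tick 2 v(2, 3): E4 above D4
  -> R3 @ bar 4 tick 3 v(0, 1): D3 above C3
  -> R3 @ bar 4 tick 3 v(2, 3): E4 above D4
  -> R1 @ bar 5 tick 0 v(0, 3): D3/D4 P8 -> C3/C4 P8 similar
  -> R3 @ bar 5 tick 0 v(2, 3): E4 above C4
  -> R8 @ bar 5 tick 0 v(0, 3): penult P8 not 3rd/6th
  -> R3 @ bar 5 tick 1 v(2, 3): E4 above C4
  -> R3 @ bar 5 tick 2 v(2, 3): E4 above C4
  -> R3 @ bar 5 tick 3 v(2, 3): E4 above C4
  -> R1 @ bar 6 tick 0 v(1, 2): A3/E4 P5 -> D4/A4 P5 similar
  -> R2 @ bar 6 tick 0 v(0, 1): C3/A3 M6 -> D3/D4 P8 similar
  -> R2 @ bar 6 tick 0 v(0, 2): C3/E4 M3 -> D3/A4 P5 similar
  -> R3 @ bar 6 tick 0 v(2, 3): A4 above F4
  -> R3 @ bar 6 tick 1 v(2, 3): A4 above F4
  -> R3 @ bar 6 tick 2 v(2, 3): A4 above F4
  -> R3 @ bar 6 tick 3 v(2, 3): A4 above F4
  -> R6 @ bar 6 tick 3 v(0, 3): closes on m3

(0, 0, R3, (2, 3))
(0, 0, R5, (0, 3))
(0, 1, R3, (2, 3))
(0, 2, R3, (2, 3))
(0, 3, R3, (2, 3))
(1, 0, R1, (0, 1))
(1, 0, R3, (1, 2))
(1, 0, R4, (0, 2))
(1, 1, R3, (1, 2))
(1, 2, R3, (1, 2))
(1, 3, R3, (1, 2))
(2, 0, R1, (1, 3))
(2, 0, R3, (2, 3))
(2, 1, R3, (2, 3))
(2, 2, R3, (2, 3))
(2, 3, R3, (2, 3))
(3, 0, R1, (0, 3))
(3, 0, R2, (1, 2))
(3, 0, R3, (2, 3))
(3, 0, R4, (0, 2))
(3, 1, R3, (2, 3))
(3, 2, R3, (2, 3))
(3, 3, R3, (2, 3))
(4, 0, R3, (0, 1))
(4, 0, R3, (2, 3))
(4, 0, R4, (0, 1))
(4, 0, R4, (0, 2))
(4, 1, R3, (0, 1))
(4, 1, R3, (2, 3))
(4, 2, R3, (0, 1))
(4, 2, R3, (2, 3))
(4, 3, R3, (0, 1))
(4, 3, R3, (2, 3))
(5, 0, R1, (0, 3))
(5, 0, R3, (2, 3))
(5, 0, R8, (0, 3))
(5, 1, R3, (2, 3))
(5, 2, R3, (2, 3))
(5, 3, R3, (2, 3))
(6, 0, R1, (1, 2))
(6, 0, R2, (0, 1))
(6, 0, R2, (0, 2))
(6, 0, R3, (2, 3))
(6, 1, R3, (2, 3))
(6, 2, R3, (2, 3))
(6, 3, R3, (2, 3))
(6, 3, R6, (0, 3))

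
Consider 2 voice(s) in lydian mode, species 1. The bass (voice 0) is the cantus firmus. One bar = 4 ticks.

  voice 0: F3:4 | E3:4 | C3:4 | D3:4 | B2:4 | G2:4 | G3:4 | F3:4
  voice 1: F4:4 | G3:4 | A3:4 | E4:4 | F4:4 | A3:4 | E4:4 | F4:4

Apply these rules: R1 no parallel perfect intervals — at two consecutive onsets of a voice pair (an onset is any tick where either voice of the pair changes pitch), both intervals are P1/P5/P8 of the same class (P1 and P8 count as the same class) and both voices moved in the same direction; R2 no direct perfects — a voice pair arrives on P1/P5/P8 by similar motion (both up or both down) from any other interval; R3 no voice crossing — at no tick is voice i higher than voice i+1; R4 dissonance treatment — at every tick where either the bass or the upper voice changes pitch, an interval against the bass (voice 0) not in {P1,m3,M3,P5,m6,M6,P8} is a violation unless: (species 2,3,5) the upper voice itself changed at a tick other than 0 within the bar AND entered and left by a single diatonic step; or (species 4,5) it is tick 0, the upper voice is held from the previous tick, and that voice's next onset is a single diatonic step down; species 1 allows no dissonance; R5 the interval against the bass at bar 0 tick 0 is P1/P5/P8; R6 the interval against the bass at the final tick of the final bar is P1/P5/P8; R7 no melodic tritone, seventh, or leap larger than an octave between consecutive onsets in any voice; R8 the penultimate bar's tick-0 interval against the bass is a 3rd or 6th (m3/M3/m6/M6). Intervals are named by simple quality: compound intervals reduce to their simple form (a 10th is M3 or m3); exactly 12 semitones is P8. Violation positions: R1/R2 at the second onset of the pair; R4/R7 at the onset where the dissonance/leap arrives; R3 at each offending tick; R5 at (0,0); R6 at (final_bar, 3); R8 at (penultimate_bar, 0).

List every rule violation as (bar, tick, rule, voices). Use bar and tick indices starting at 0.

(1, 0, R7, (1,))
(3, 0, R4, (0, 1))
(4, 0, R4, (0, 1))
(5, 0, R4, (0, 1))

bar 0: v0=F3 v1=F4 downbeat P8
bar 1: v0=E3 v1=G3 downbeat m3
bar 2: v0=C3 v1=A3 downbeat M6
bar 3: v0=D3 v1=E4 downbeat M2
bar 4: v0=B2 v1=F4 downbeat TT
bar 5: v0=G2 v1=A3 downbeat M2
bar 6: v0=G3 v1=E4 downbeat M6
bar 7: v0=F3 v1=F4 downbeat P8
  -> R7 @ bar 1 tick 0 v(1,): F4->G3 leap 10st
  -> R4 @ bar 3 tick 0 v(0, 1): D3/E4 M2 untreated
  -> R4 @ bar 4 tick 0 v(0, 1): B2/F4 TT untreated
  -> R4 @ bar 5 tick 0 v(0, 1): G2/A3 M2 untreated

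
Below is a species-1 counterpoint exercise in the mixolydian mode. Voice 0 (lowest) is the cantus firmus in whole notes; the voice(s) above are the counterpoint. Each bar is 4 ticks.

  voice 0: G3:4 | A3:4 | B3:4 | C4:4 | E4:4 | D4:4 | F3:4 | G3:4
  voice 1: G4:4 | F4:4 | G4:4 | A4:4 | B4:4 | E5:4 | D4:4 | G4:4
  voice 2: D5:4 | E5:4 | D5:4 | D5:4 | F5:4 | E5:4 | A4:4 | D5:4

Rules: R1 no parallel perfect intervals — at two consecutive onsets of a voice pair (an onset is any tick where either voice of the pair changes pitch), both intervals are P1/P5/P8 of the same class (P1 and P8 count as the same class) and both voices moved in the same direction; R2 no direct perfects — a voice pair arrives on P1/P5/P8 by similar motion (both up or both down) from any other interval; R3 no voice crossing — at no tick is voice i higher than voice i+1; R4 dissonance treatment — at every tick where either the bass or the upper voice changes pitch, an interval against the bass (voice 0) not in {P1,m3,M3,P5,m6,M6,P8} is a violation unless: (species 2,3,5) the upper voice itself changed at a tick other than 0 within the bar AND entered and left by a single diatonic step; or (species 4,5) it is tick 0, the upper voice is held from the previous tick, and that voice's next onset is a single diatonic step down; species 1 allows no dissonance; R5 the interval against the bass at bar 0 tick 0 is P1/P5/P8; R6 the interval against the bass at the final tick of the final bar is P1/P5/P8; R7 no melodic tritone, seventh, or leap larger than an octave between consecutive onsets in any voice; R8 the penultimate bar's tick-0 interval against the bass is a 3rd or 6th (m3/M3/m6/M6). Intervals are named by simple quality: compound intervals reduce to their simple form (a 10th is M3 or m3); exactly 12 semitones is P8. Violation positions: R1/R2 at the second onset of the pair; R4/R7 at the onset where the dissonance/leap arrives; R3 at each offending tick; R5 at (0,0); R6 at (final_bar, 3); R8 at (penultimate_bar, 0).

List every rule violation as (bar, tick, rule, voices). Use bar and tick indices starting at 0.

bar 0: v0=G3 v1=G4 v2=D5 downbeat P5
bar 1: v0=A3 v1=F4 v2=E5 downbeat P5
bar 2: v0=B3 v1=G4 v2=D5 downbeat m3
bar 3: v0=C4 v1=A4 v2=D5 downbeat M2
bar 4: v0=E4 v1=B4 v2=F5 downbeat m2
bar 5: v0=D4 v1=E5 v2=E5 downbeat M2
bar 6: v0=F3 v1=D4 v2=A4 downbeat M3
bar 7: v0=G3 v1=G4 v2=D5 downbeat P5
  -> R1 @ bar 1 tick 0 v(0, 2): G3/D5 P5 -> A3/E5 P5 similar
  -> R4 @ bar 3 tick 0 v(0, 2): C4/D5 M2 untreated
  -> R2 @ bar 4 tick 0 v(0, 1): C4/A4 M6 -> E4/B4 P5 similar
  -> R4 @ bar 4 tick 0 v(0, 2): E4/F5 m2 untreated
  -> R4 @ bar 5 tick 0 v(0, 1): D4/E5 M2 untreated
  -> R4 @ bar 5 tick 0 v(0, 2): D4/E5 M2 untreated
  -> R2 @ bar 6 tick 0 v(1, 2): E5/E5 P1 -> D4/A4 P5 similar
  -> R7 @ bar 6 tick 0 v(1,): E5->D4 leap 14st
  -> R1 @ bar 7 tick 0 v(1, 2): D4/A4 P5 -> G4/D5 P5 similar
  -> R2 @ bar 7 tick 0 v(0, 1): F3/D4 M6 -> G3/G4 P8 similar
  -> R2 @ bar 7 tick 0 v(0, 2): F3/A4 M3 -> G3/D5 P5 similar

(1, 0, R1, (0, 2))
(3, 0, R4, (0, 2))
(4, 0, R2, (0, 1))
(4, 0, R4, (0, 2))
(5, 0, R4, (0, 1))
(5, 0, R4, (0, 2))
(6, 0, R2, (1, 2))
(6, 0, R7, (1,))
(7, 0, R1, (1, 2))
(7, 0, R2, (0, 1))
(7, 0, R2, (0, 2))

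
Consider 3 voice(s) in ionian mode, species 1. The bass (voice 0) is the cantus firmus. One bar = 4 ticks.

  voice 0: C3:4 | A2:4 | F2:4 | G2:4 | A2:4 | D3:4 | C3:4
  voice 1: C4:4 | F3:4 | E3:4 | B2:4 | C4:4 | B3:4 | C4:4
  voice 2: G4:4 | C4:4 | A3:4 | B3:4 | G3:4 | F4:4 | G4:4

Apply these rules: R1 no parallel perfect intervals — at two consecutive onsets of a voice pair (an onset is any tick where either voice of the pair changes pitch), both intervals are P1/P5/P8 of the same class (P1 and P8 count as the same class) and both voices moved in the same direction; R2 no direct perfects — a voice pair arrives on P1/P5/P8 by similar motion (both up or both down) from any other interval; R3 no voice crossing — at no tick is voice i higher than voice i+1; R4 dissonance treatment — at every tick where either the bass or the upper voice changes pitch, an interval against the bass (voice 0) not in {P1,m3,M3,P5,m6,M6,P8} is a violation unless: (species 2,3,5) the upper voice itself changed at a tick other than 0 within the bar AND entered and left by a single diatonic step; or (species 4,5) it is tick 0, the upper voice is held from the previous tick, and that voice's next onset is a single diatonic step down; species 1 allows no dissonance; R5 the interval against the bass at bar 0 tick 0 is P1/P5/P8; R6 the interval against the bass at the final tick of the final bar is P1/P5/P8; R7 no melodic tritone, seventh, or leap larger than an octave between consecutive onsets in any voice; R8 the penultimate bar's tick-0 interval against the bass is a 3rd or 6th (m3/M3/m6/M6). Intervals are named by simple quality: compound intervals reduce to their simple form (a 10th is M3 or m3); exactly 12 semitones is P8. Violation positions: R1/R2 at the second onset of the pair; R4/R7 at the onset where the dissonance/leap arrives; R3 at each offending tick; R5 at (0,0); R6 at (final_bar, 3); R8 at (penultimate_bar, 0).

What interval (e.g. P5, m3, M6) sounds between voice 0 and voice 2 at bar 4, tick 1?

voice 0=A2 voice 2=G3 -> m7

m7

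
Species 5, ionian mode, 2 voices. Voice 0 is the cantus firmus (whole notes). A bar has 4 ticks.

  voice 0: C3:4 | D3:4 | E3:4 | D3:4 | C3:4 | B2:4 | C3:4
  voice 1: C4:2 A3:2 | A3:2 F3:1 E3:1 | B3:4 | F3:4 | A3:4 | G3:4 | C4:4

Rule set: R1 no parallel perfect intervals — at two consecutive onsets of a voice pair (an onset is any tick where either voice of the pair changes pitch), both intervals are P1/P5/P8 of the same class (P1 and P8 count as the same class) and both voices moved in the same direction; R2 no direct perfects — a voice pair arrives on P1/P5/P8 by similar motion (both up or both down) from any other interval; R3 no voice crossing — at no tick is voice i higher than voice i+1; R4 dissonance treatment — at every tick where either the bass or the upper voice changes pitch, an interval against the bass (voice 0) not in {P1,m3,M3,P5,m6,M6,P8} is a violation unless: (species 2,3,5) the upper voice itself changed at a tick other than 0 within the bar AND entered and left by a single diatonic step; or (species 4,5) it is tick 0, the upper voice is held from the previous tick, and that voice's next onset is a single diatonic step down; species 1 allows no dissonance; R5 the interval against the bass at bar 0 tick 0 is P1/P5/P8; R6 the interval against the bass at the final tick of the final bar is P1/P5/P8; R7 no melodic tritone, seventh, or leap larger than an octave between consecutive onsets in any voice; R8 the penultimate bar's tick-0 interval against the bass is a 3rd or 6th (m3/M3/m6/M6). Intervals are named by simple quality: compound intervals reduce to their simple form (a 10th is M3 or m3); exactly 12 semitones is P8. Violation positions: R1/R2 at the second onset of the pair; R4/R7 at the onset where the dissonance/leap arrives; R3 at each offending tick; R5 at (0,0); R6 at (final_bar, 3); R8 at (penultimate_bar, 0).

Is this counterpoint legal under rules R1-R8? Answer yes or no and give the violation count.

No (4 violations)

bar 0: v0=C3 v1=C4 (P8)
bar 1: v0=D3 v1=A3 (P5)
bar 2: v0=E3 v1=B3 (P5)
bar 3: v0=D3 v1=F3 (m3)
bar 4: v0=C3 v1=A3 (M6)
bar 5: v0=B2 v1=G3 (m6)
bar 6: v0=C3 v1=C4 (P8)
  R4 @ bar1.3: D3/E3 M2 untreated
  R2 @ bar2.0: D3/E3 M2 -> E3/B3 P5 similar
  R7 @ bar3.0: B3->F3 leap 6st
  R2 @ bar6.0: B2/G3 m6 -> C3/C4 P8 similar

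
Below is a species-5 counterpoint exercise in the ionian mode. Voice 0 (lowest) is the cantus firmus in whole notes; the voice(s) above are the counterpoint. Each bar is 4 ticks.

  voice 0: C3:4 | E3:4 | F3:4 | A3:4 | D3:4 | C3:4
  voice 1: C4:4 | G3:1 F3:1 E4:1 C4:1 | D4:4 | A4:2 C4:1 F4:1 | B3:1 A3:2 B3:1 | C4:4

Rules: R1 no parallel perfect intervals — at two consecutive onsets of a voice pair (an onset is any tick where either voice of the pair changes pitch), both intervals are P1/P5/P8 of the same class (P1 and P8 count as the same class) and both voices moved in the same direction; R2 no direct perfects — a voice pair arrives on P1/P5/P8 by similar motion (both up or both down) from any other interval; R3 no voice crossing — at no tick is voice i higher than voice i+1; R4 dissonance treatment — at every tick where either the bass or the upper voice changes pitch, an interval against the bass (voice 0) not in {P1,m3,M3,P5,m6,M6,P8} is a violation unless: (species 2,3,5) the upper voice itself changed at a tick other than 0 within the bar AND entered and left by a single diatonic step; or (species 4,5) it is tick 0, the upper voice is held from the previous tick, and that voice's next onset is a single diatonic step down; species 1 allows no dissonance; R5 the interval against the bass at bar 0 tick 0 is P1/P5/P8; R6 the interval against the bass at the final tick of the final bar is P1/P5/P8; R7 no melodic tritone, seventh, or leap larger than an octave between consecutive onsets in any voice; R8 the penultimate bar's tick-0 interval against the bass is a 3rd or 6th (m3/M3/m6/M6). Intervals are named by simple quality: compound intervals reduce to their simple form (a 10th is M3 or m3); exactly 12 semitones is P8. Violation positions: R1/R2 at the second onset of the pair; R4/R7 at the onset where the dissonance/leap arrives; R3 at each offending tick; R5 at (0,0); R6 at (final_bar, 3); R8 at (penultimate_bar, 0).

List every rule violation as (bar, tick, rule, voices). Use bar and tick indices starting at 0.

(1, 1, R4, (0, 1))
(1, 2, R7, (1,))
(3, 0, R2, (0, 1))
(4, 0, R7, (1,))

bar 0: v0=C3 v1=C4 downbeat P8
bar 1: v0=E3 v1=G3 downbeat m3
bar 2: v0=F3 v1=D4 downbeat M6
bar 3: v0=A3 v1=A4 downbeat P8
bar 4: v0=D3 v1=B3 downbeat M6
bar 5: v0=C3 v1=C4 downbeat P8
  -> R4 @ bar 1 tick 1 v(0, 1): E3/F3 m2 untreated
  -> R7 @ bar 1 tick 2 v(1,): F3->E4 leap 11st
  -> R2 @ bar 3 tick 0 v(0, 1): F3/D4 M6 -> A3/A4 P8 similar
  -> R7 @ bar 4 tick 0 v(1,): F4->B3 leap 6st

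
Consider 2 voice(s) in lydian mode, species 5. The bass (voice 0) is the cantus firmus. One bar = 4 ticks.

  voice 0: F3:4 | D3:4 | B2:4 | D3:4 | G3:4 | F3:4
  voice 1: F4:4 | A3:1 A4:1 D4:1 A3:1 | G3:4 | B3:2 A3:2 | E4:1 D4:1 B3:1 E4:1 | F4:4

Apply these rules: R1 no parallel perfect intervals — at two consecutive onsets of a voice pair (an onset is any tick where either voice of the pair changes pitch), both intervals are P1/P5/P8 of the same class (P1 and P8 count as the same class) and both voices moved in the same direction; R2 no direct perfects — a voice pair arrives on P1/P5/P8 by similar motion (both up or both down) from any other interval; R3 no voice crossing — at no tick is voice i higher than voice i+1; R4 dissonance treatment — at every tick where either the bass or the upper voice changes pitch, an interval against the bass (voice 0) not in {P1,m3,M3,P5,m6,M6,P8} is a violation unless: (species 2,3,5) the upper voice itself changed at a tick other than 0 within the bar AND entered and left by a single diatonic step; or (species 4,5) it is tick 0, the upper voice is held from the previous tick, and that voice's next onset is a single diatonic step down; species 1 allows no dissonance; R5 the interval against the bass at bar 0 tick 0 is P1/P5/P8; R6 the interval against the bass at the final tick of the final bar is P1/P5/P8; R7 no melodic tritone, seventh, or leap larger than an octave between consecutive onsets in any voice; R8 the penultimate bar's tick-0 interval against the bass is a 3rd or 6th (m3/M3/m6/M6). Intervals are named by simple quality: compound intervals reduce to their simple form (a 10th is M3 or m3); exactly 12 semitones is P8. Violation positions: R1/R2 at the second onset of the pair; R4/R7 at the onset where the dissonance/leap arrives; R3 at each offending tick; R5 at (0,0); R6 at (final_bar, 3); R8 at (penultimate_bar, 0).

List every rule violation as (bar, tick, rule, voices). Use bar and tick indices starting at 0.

(1, 0, R2, (0, 1))

bar 0: v0=F3 v1=F4 downbeat P8
bar 1: v0=D3 v1=A3 downbeat P5
bar 2: v0=B2 v1=G3 downbeat m6
bar 3: v0=D3 v1=B3 downbeat M6
bar 4: v0=G3 v1=E4 downbeat M6
bar 5: v0=F3 v1=F4 downbeat P8
  -> R2 @ bar 1 tick 0 v(0, 1): F3/F4 P8 -> D3/A3 P5 similar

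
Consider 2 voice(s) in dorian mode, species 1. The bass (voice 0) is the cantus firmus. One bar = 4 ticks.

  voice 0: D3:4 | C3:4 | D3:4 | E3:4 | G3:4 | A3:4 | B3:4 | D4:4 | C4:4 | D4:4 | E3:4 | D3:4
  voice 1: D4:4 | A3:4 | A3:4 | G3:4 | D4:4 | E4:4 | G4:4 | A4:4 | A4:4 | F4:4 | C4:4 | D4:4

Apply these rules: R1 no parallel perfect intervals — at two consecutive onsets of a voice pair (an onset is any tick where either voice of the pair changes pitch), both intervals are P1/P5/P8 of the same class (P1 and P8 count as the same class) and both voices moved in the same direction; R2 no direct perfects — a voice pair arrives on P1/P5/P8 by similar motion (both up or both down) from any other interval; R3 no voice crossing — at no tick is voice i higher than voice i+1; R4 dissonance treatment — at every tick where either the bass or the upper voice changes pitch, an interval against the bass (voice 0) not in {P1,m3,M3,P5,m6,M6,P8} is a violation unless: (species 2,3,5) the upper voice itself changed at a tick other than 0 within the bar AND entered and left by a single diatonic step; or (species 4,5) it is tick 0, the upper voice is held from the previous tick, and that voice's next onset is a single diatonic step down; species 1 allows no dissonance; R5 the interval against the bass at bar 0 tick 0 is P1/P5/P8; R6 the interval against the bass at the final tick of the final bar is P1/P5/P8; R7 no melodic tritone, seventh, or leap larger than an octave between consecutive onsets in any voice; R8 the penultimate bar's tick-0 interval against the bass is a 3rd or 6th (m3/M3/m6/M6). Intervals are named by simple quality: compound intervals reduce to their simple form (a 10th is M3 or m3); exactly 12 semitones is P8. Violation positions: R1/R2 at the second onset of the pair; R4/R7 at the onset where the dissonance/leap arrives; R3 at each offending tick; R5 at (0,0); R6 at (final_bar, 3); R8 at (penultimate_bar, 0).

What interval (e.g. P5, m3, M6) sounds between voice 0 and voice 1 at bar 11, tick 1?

voice 0=D3 voice 1=D4 -> P8

P8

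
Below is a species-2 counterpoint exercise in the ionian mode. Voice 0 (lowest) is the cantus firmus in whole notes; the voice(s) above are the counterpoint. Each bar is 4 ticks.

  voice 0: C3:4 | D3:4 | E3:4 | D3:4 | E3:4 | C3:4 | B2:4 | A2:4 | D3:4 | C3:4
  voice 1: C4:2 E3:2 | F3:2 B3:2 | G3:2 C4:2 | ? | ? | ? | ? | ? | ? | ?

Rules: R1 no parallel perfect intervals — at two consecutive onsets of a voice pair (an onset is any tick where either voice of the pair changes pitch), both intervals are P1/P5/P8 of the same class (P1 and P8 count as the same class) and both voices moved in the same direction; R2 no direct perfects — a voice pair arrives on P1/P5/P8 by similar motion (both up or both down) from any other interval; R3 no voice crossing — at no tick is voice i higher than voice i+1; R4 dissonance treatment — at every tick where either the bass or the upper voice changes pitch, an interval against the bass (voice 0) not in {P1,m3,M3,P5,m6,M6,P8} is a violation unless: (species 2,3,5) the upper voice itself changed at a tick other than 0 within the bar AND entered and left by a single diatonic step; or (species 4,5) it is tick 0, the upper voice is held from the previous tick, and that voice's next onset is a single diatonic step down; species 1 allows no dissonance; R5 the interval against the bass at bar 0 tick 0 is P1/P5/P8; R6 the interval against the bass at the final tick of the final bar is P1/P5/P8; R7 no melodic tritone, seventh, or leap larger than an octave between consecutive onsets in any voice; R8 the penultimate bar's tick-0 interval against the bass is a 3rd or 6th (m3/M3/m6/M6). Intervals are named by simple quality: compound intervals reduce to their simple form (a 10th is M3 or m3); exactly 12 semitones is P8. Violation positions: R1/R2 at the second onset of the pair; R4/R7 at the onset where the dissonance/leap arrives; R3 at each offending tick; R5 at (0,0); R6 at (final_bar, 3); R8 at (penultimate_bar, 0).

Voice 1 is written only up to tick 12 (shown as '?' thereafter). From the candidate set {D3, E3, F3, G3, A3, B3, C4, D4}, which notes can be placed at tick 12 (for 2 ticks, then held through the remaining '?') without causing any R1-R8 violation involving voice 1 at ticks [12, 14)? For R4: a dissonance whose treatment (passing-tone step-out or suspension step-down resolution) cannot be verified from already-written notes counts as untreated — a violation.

D3: violates R2,R7
E3: violates R4
F3: legal
G3: violates R4
A3: violates R2
B3: legal
C4: violates R4
D4: legal

{B3, D4, F3}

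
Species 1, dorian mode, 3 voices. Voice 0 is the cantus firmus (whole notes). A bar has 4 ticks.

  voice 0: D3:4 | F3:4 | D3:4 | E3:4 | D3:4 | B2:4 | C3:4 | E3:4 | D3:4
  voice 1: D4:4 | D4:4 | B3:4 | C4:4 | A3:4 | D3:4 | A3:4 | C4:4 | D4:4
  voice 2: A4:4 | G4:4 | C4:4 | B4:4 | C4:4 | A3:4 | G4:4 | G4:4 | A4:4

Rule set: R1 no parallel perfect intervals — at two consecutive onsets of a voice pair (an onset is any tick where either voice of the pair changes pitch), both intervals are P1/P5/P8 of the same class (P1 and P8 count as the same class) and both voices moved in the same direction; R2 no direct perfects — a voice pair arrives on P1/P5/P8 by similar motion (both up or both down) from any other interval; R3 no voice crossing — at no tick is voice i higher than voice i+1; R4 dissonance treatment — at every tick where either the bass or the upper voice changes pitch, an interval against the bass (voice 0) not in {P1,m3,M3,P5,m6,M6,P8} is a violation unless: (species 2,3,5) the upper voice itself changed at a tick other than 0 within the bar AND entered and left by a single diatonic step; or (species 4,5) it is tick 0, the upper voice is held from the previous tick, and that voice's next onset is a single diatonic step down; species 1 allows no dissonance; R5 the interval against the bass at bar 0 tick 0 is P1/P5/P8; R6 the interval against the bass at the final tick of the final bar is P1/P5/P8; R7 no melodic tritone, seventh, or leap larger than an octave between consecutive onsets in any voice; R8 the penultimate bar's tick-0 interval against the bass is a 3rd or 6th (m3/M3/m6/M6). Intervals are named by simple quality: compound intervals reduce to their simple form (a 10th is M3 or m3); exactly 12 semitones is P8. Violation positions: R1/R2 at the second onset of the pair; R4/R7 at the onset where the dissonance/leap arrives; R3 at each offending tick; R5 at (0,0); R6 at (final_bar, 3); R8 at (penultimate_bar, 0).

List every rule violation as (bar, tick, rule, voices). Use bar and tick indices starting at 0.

bar 0: v0=D3 v1=D4 v2=A4 downbeat P5
bar 1: v0=F3 v1=D4 v2=G4 downbeat M2
bar 2: v0=D3 v1=B3 v2=C4 downbeat m7
bar 3: v0=E3 v1=C4 v2=B4 downbeat P5
bar 4: v0=D3 v1=A3 v2=C4 downbeat m7
bar 5: v0=B2 v1=D3 v2=A3 downbeat m7
bar 6: v0=C3 v1=A3 v2=G4 downbeat P5
bar 7: v0=E3 v1=C4 v2=G4 downbeat m3
bar 8: v0=D3 v1=D4 v2=A4 downbeat P5
  -> R4 @ bar 1 tick 0 v(0, 2): F3/G4 M2 untreated
  -> R4 @ bar 2 tick 0 v(0, 2): D3/C4 m7 untreated
  -> R2 @ bar 3 tick 0 v(0, 2): D3/C4 m7 -> E3/B4 P5 similar
  -> R7 @ bar 3 tick 0 v(2,): C4->B4 leap 11st
  -> R2 @ bar 4 tick 0 v(0, 1): E3/C4 m6 -> D3/A3 P5 similar
  -> R4 @ bar 4 tick 0 v(0, 2): D3/C4 m7 untreated
  -> R7 @ bar 4 tick 0 v(2,): B4->C4 leap 11st
  -> R2 @ bar 5 tick 0 v(1, 2): A3/C4 m3 -> D3/A3 P5 similar
  -> R4 @ bar 5 tick 0 v(0, 2): B2/A3 m7 untreated
  -> R2 @ bar 6 tick 0 v(0, 2): B2/A3 m7 -> C3/G4 P5 similar
  -> R7 @ bar 6 tick 0 v(2,): A3->G4 leap 10st
  -> R1 @ bar 8 tick 0 v(1, 2): C4/G4 P5 -> D4/A4 P5 similar

(1, 0, R4, (0, 2))
(2, 0, R4, (0, 2))
(3, 0, R2, (0, 2))
(3, 0, R7, (2,))
(4, 0, R2, (0, 1))
(4, 0, R4, (0, 2))
(4, 0, R7, (2,))
(5, 0, R2, (1, 2))
(5, 0, R4, (0, 2))
(6, 0, R2, (0, 2))
(6, 0, R7, (2,))
(8, 0, R1, (1, 2))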